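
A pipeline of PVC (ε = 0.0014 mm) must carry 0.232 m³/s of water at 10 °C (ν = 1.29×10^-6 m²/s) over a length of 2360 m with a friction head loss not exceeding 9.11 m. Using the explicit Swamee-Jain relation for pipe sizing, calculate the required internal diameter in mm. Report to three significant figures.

Swamee-Jain (Type III): D = 0.66·[ε^1.25·(LQ²/(gh_f))^4.75 + ν·Q^9.4·(L/(gh_f))^5.2]^0.04
LQ²/(gh_f) = 1.421; L/(gh_f) = 26.41
Term 1 = ε^1.25·(…)^4.75 = 2.56×10^-7; Term 2 = ν·Q^9.4·(…)^5.2 = 3.46×10^-5
D = 0.66·(2.56×10^-7 + 3.46×10^-5)^0.04 = 0.4378 m = 438 mm
Check: V = 1.54 m/s, Re = 5.23×10^5, f = 0.01304, h_f = 8.51 m ≈ 9.11 m ✓

D ≈ 438 mm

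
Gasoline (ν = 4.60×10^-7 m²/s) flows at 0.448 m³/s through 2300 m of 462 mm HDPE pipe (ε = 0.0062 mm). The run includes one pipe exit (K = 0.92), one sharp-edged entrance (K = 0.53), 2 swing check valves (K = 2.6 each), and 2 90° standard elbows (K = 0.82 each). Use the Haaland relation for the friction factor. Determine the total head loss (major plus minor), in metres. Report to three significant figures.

H_L ≈ 21.8 m

V = 4Q/(πD²) = 2.672 m/s; V²/2g = 0.3640 m
Re = 2.68×10^6, ε/D = 1.34×10^-5 → f = 0.01036 (Haaland)
Major: h_f = f(L/D)·V²/2g = 0.01036·4978·0.3640 = 18.78 m
Minor: ΣK = 8.29; h_m = ΣK·V²/2g = 3.018 m
Total H_L = 18.78 + 3.018 = 21.79 m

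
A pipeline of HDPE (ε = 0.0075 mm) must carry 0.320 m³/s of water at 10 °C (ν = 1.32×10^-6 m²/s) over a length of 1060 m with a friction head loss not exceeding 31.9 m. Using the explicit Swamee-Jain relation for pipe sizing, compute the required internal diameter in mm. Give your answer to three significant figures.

D ≈ 324 mm

Swamee-Jain (Type III): D = 0.66·[ε^1.25·(LQ²/(gh_f))^4.75 + ν·Q^9.4·(L/(gh_f))^5.2]^0.04
LQ²/(gh_f) = 0.3469; L/(gh_f) = 3.387
Term 1 = ε^1.25·(…)^4.75 = 2.57×10^-9; Term 2 = ν·Q^9.4·(…)^5.2 = 1.68×10^-8
D = 0.66·(2.57×10^-9 + 1.68×10^-8)^0.04 = 0.3243 m = 324 mm
Check: V = 3.87 m/s, Re = 9.52×10^5, f = 0.01223, h_f = 30.6 m ≈ 31.9 m ✓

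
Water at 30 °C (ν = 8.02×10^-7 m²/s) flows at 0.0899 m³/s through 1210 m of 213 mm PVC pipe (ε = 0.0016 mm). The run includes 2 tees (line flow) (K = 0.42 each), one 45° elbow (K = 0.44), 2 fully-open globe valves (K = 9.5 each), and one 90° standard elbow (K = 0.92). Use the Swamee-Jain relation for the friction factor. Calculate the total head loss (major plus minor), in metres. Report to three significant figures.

V = 4Q/(πD²) = 2.523 m/s; V²/2g = 0.3244 m
Re = 6.70×10^5, ε/D = 7.51×10^-6 → f = 0.01258 (Swamee-Jain)
Major: h_f = f(L/D)·V²/2g = 0.01258·5681·0.3244 = 23.18 m
Minor: ΣK = 21.2; h_m = ΣK·V²/2g = 6.878 m
Total H_L = 23.18 + 6.878 = 30.06 m

H_L ≈ 30.1 m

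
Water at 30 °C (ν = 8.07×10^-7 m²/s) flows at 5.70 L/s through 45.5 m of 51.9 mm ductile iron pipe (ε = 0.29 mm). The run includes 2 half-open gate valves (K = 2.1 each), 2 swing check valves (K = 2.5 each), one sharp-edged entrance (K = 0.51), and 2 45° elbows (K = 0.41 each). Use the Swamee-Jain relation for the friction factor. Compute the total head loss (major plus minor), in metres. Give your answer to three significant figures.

H_L ≈ 14.3 m

V = 4Q/(πD²) = 2.694 m/s; V²/2g = 0.3700 m
Re = 1.73×10^5, ε/D = 0.00559 → f = 0.03211 (Swamee-Jain)
Major: h_f = f(L/D)·V²/2g = 0.03211·876.7·0.3700 = 10.42 m
Minor: ΣK = 10.5; h_m = ΣK·V²/2g = 3.896 m
Total H_L = 10.42 + 3.896 = 14.31 m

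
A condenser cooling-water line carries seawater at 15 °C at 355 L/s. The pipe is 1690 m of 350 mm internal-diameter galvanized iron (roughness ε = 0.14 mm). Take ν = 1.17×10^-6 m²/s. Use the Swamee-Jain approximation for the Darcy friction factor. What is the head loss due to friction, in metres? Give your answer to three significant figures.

h_f ≈ 55.4 m

V = 4Q/(πD²) = 4·0.355/(π·0.350²) = 3.690 m/s
Re = VD/ν = 3.690·0.350/1.17×10^-6 = 1.10×10^6 → turbulent
ε/D = 0.14/350 = 4.00×10^-4
Swamee-Jain: f = 0.01653
h_f = f(L/D)V²/(2g) = 0.01653·(1690/0.350)·3.690²/(2·9.81) = 55.37 m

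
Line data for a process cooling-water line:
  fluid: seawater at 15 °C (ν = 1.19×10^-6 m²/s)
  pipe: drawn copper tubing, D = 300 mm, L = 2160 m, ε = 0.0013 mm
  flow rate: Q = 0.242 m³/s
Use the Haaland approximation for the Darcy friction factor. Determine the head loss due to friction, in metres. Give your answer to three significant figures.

V = 4Q/(πD²) = 4·0.242/(π·0.300²) = 3.424 m/s
Re = VD/ν = 3.424·0.300/1.19×10^-6 = 8.63×10^5 → turbulent
ε/D = 0.0013/300 = 4.33×10^-6
Haaland: f = 0.01194
h_f = f(L/D)V²/(2g) = 0.01194·(2160/0.300)·3.424²/(2·9.81) = 51.38 m

h_f ≈ 51.4 m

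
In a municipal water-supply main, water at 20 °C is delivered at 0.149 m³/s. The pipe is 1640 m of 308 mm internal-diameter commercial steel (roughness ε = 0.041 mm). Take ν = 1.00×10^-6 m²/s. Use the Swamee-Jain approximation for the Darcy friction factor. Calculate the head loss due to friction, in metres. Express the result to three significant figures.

V = 4Q/(πD²) = 4·0.149/(π·0.308²) = 2.000 m/s
Re = VD/ν = 2.000·0.308/1.00×10^-6 = 6.16×10^5 → turbulent
ε/D = 0.041/308 = 1.33×10^-4
Swamee-Jain: f = 0.01454
h_f = f(L/D)V²/(2g) = 0.01454·(1640/0.308)·2.000²/(2·9.81) = 15.78 m

h_f ≈ 15.8 m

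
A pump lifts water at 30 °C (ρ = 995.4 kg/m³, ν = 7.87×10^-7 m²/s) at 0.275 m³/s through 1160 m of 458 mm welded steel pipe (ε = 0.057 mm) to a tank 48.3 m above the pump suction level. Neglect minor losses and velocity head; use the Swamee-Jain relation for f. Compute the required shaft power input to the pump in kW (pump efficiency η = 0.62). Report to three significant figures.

P_shaft ≈ 231 kW

V = 4Q/(πD²) = 1.669 m/s; Re = 9.71×10^5; ε/D = 1.24×10^-4; f = 0.01388
h_f = f(L/D)V²/2g = 4.994 m
Total head H = z + h_f = 48.3 + 4.994 = 53.29 m
P_hyd = ρgQH = 995.4·9.81·0.275·53.29 = 143.1 kW
P_shaft = P_hyd/η = 143.1/0.62 = 230.8 kW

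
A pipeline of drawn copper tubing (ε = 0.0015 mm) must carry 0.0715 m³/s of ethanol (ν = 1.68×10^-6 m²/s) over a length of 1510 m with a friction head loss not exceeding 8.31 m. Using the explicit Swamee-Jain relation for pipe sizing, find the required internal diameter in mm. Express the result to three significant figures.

Swamee-Jain (Type III): D = 0.66·[ε^1.25·(LQ²/(gh_f))^4.75 + ν·Q^9.4·(L/(gh_f))^5.2]^0.04
LQ²/(gh_f) = 0.09469; L/(gh_f) = 18.52
Term 1 = ε^1.25·(…)^4.75 = 7.20×10^-13; Term 2 = ν·Q^9.4·(…)^5.2 = 1.12×10^-10
D = 0.66·(7.20×10^-13 + 1.12×10^-10)^0.04 = 0.2640 m = 264 mm
Check: V = 1.31 m/s, Re = 2.05×10^5, f = 0.01551, h_f = 7.72 m ≈ 8.31 m ✓

D ≈ 264 mm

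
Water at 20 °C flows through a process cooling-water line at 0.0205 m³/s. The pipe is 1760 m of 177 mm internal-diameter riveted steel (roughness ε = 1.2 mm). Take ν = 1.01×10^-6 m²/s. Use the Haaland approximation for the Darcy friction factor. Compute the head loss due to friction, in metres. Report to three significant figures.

h_f ≈ 11.9 m

V = 4Q/(πD²) = 4·0.0205/(π·0.177²) = 0.8331 m/s
Re = VD/ν = 0.8331·0.177/1.01×10^-6 = 1.46×10^5 → turbulent
ε/D = 1.2/177 = 0.00678
Haaland: f = 0.03393
h_f = f(L/D)V²/(2g) = 0.03393·(1760/0.177)·0.8331²/(2·9.81) = 11.93 m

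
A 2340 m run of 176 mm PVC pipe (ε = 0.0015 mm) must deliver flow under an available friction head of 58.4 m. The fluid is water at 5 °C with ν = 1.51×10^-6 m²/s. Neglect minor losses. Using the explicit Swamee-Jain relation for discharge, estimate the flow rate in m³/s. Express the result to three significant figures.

Swamee-Jain (Type II): Q = -0.965·√(gD⁵h_f/L)·ln[ε/(3.7D) + √(3.17ν²L/(gD³h_f))]
√(gD⁵h_f/L) = √(9.81·0.176⁵·58.4/2340) = 0.006430
ε/(3.7D) = 2.30×10^-6; √(3.17ν²L/(gD³h_f)) = 7.36×10^-5
Q = -0.965·0.006430·ln(7.589×10^-5) = 0.05886 m³/s
Check: V = 2.42 m/s, Re = 2.82×10^5, f = 0.01464, h_f = 58.1 m ≈ 58.4 m ✓

Q ≈ 0.0589 m³/s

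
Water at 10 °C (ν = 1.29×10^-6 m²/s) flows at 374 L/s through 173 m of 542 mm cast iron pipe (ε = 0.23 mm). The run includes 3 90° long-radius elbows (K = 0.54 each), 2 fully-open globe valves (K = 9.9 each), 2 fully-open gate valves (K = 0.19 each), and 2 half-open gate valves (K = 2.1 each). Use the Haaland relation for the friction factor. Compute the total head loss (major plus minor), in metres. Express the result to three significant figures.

H_L ≈ 4.20 m

V = 4Q/(πD²) = 1.621 m/s; V²/2g = 0.1339 m
Re = 6.81×10^5, ε/D = 4.24×10^-4 → f = 0.01684 (Haaland)
Major: h_f = f(L/D)·V²/2g = 0.01684·319.2·0.1339 = 0.7200 m
Minor: ΣK = 26.0; h_m = ΣK·V²/2g = 3.482 m
Total H_L = 0.7200 + 3.482 = 4.202 m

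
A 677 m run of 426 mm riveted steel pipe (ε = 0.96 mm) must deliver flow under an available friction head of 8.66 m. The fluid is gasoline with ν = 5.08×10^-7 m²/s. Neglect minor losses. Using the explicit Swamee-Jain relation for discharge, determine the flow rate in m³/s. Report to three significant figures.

Q ≈ 0.299 m³/s

Swamee-Jain (Type II): Q = -0.965·√(gD⁵h_f/L)·ln[ε/(3.7D) + √(3.17ν²L/(gD³h_f))]
√(gD⁵h_f/L) = √(9.81·0.426⁵·8.66/677) = 0.04196
ε/(3.7D) = 6.09×10^-4; √(3.17ν²L/(gD³h_f)) = 9.18×10^-6
Q = -0.965·0.04196·ln(6.182×10^-4) = 0.2992 m³/s
Check: V = 2.10 m/s, Re = 1.76×10^6, f = 0.02433, h_f = 8.68 m ≈ 8.66 m ✓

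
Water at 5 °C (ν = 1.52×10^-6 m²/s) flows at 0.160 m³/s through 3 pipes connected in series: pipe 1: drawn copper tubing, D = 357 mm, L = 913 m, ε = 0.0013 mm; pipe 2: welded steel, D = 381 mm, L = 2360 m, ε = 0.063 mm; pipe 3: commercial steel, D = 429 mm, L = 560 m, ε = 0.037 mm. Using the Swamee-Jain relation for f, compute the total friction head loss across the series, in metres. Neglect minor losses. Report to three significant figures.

H ≈ 15.6 m

Pipe 1: V = 1.598 m/s, Re = 3.75×10^5, ε/D = 3.64×10^-6, f = 0.01384, h_1 = f(L/D)V²/2g = 4.608 m
Pipe 2: V = 1.403 m/s, Re = 3.52×10^5, ε/D = 1.65×10^-4, f = 0.01573, h_2 = f(L/D)V²/2g = 9.783 m
Pipe 3: V = 1.107 m/s, Re = 3.12×10^5, ε/D = 8.62×10^-5, f = 0.01522, h_3 = f(L/D)V²/2g = 1.240 m
Series → Q common, losses add: H = Σh = 15.63 m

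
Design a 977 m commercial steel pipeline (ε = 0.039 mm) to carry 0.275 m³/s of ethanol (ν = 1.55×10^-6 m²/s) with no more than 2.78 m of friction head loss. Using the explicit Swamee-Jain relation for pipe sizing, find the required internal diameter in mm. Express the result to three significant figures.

D ≈ 507 mm

Swamee-Jain (Type III): D = 0.66·[ε^1.25·(LQ²/(gh_f))^4.75 + ν·Q^9.4·(L/(gh_f))^5.2]^0.04
LQ²/(gh_f) = 2.709; L/(gh_f) = 35.82
Term 1 = ε^1.25·(…)^4.75 = 3.51×10^-4; Term 2 = ν·Q^9.4·(…)^5.2 = 0.00100
D = 0.66·(3.51×10^-4 + 0.00100)^0.04 = 0.5068 m = 507 mm
Check: V = 1.36 m/s, Re = 4.46×10^5, f = 0.01440, h_f = 2.63 m ≈ 2.78 m ✓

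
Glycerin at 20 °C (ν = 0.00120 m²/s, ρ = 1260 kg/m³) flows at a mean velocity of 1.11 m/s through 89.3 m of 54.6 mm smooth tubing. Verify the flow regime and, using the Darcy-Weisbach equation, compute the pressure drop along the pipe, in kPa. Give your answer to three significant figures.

Re = VD/ν = 1.11·0.05460/0.00120 = 50.5 → laminar (Re < 2300)
f = 64/Re = 1.267
h_f = f(L/D)V²/(2g) = 1.267·(89.3/0.05460)·1.11²/(2·9.81) = 130.2 m
Δp = ρg·h_f = 1260·9.81·130.2 = 1609 kPa

Δp ≈ 1610 kPa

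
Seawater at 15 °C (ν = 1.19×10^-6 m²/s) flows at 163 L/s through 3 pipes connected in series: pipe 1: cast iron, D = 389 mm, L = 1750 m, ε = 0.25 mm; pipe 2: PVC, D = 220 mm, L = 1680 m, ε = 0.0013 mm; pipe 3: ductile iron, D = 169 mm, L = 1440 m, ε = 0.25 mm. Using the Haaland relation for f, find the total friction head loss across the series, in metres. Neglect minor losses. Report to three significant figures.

H ≈ 597 m

Pipe 1: V = 1.372 m/s, Re = 4.48×10^5, ε/D = 6.43×10^-4, f = 0.01850, h_1 = f(L/D)V²/2g = 7.981 m
Pipe 2: V = 4.288 m/s, Re = 7.93×10^5, ε/D = 5.91×10^-6, f = 0.01214, h_2 = f(L/D)V²/2g = 86.87 m
Pipe 3: V = 7.266 m/s, Re = 1.03×10^6, ε/D = 0.00148, f = 0.02189, h_3 = f(L/D)V²/2g = 501.9 m
Series → Q common, losses add: H = Σh = 596.8 m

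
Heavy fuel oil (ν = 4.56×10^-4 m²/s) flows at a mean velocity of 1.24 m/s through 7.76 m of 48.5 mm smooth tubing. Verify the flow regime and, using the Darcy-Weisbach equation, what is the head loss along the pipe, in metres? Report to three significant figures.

h_f ≈ 6.08 m

Re = VD/ν = 1.24·0.04850/4.56×10^-4 = 132 → laminar (Re < 2300)
f = 64/Re = 0.4853
h_f = f(L/D)V²/(2g) = 0.4853·(7.76/0.04850)·1.24²/(2·9.81) = 6.085 m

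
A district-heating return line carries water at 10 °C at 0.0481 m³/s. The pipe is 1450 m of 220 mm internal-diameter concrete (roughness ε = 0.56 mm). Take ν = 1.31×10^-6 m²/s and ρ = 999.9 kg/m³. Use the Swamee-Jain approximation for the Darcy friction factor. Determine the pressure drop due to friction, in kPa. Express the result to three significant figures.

Δp ≈ 137 kPa

V = 4Q/(πD²) = 4·0.0481/(π·0.220²) = 1.265 m/s
Re = VD/ν = 1.265·0.220/1.31×10^-6 = 2.13×10^5 → turbulent
ε/D = 0.56/220 = 0.00255
Swamee-Jain: f = 0.02588
h_f = f(L/D)V²/(2g) = 0.02588·(1450/0.220)·1.265²/(2·9.81) = 13.92 m
Δp = ρg·h_f = 999.9·9.81·13.92 = 136.6 kPa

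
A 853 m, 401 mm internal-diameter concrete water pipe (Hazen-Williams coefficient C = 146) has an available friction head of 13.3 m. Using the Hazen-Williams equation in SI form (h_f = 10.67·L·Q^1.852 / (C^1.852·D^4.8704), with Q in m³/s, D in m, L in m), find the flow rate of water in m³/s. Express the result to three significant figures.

Q ≈ 0.389 m³/s

Rearranging: Q = [h_f·C^1.852·D^4.8704 / (10.67·L)]^(1/1.852)
Q = [13.3·146^1.852·0.401^4.8704 / (10.67·853)]^0.540 = 0.3888 m³/s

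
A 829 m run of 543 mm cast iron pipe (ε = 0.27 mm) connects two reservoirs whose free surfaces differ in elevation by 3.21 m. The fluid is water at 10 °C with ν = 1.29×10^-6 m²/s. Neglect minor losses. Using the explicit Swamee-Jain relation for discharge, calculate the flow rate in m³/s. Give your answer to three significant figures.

Q ≈ 0.356 m³/s

Swamee-Jain (Type II): Q = -0.965·√(gD⁵h_f/L)·ln[ε/(3.7D) + √(3.17ν²L/(gD³h_f))]
√(gD⁵h_f/L) = √(9.81·0.543⁵·3.21/829) = 0.04235
ε/(3.7D) = 1.34×10^-4; √(3.17ν²L/(gD³h_f)) = 2.95×10^-5
Q = -0.965·0.04235·ln(1.638×10^-4) = 0.3562 m³/s
Check: V = 1.54 m/s, Re = 6.47×10^5, f = 0.01755, h_f = 3.23 m ≈ 3.21 m ✓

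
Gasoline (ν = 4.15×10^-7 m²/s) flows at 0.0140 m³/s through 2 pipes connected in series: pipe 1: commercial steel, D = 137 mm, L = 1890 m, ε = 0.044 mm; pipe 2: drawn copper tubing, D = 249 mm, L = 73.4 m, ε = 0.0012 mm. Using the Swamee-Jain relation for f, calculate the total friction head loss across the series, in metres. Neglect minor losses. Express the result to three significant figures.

H ≈ 10.9 m

Pipe 1: V = 0.9497 m/s, Re = 3.14×10^5, ε/D = 3.21×10^-4, f = 0.01714, h_1 = f(L/D)V²/2g = 10.87 m
Pipe 2: V = 0.2875 m/s, Re = 1.73×10^5, ε/D = 4.82×10^-6, f = 0.01603, h_2 = f(L/D)V²/2g = 0.01991 m
Series → Q common, losses add: H = Σh = 10.89 m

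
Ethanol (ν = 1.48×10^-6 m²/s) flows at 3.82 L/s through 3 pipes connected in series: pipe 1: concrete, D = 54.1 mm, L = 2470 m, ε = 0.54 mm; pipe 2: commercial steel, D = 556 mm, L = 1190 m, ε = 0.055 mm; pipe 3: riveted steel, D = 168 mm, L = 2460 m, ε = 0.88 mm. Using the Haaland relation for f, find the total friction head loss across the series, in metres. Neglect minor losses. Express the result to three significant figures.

Pipe 1: V = 1.662 m/s, Re = 6.07×10^4, ε/D = 0.00998, f = 0.03887, h_1 = f(L/D)V²/2g = 249.8 m
Pipe 2: V = 0.01573 m/s, Re = 5910, ε/D = 9.89×10^-5, f = 0.03596, h_2 = f(L/D)V²/2g = 9.710×10^-4 m
Pipe 3: V = 0.1723 m/s, Re = 1.96×10^4, ε/D = 0.00524, f = 0.03469, h_3 = f(L/D)V²/2g = 0.7689 m
Series → Q common, losses add: H = Σh = 250.6 m

H ≈ 251 m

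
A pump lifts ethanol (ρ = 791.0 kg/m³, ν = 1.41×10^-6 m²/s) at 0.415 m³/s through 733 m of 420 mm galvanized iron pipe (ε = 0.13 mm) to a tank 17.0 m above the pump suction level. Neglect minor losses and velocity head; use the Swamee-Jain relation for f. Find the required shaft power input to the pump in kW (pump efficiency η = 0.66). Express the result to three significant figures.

V = 4Q/(πD²) = 2.995 m/s; Re = 8.92×10^5; ε/D = 3.10×10^-4; f = 0.01592
h_f = f(L/D)V²/2g = 12.71 m
Total head H = z + h_f = 17.0 + 12.71 = 29.71 m
P_hyd = ρgQH = 791.0·9.81·0.415·29.71 = 95.66 kW
P_shaft = P_hyd/η = 95.66/0.66 = 144.9 kW

P_shaft ≈ 145 kW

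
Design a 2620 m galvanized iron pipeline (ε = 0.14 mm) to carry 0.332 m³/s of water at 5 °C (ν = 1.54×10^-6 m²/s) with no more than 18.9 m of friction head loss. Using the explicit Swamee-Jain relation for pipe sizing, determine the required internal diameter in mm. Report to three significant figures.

D ≈ 467 mm

Swamee-Jain (Type III): D = 0.66·[ε^1.25·(LQ²/(gh_f))^4.75 + ν·Q^9.4·(L/(gh_f))^5.2]^0.04
LQ²/(gh_f) = 1.558; L/(gh_f) = 14.13
Term 1 = ε^1.25·(…)^4.75 = 1.25×10^-4; Term 2 = ν·Q^9.4·(…)^5.2 = 4.65×10^-5
D = 0.66·(1.25×10^-4 + 4.65×10^-5)^0.04 = 0.4666 m = 467 mm
Check: V = 1.94 m/s, Re = 5.88×10^5, f = 0.01620, h_f = 17.5 m ≈ 18.9 m ✓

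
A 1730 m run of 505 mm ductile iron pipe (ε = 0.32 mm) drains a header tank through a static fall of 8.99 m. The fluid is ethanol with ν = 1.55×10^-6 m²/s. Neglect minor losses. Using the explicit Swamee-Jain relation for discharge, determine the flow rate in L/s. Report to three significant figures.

Swamee-Jain (Type II): Q = -0.965·√(gD⁵h_f/L)·ln[ε/(3.7D) + √(3.17ν²L/(gD³h_f))]
√(gD⁵h_f/L) = √(9.81·0.505⁵·8.99/1730) = 0.04092
ε/(3.7D) = 1.71×10^-4; √(3.17ν²L/(gD³h_f)) = 3.41×10^-5
Q = -0.965·0.04092·ln(2.053×10^-4) = 0.3353 m³/s
Check: V = 1.67 m/s, Re = 5.45×10^5, f = 0.01850, h_f = 9.05 m ≈ 8.99 m ✓

Q ≈ 335 L/s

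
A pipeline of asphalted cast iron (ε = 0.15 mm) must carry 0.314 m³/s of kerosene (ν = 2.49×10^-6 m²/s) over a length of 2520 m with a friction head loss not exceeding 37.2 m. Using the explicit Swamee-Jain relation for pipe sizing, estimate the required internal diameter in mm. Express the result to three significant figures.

Swamee-Jain (Type III): D = 0.66·[ε^1.25·(LQ²/(gh_f))^4.75 + ν·Q^9.4·(L/(gh_f))^5.2]^0.04
LQ²/(gh_f) = 0.6808; L/(gh_f) = 6.905
Term 1 = ε^1.25·(…)^4.75 = 2.67×10^-6; Term 2 = ν·Q^9.4·(…)^5.2 = 1.07×10^-6
D = 0.66·(2.67×10^-6 + 1.07×10^-6)^0.04 = 0.4004 m = 400 mm
Check: V = 2.49 m/s, Re = 4.01×10^5, f = 0.01718, h_f = 34.3 m ≈ 37.2 m ✓

D ≈ 400 mm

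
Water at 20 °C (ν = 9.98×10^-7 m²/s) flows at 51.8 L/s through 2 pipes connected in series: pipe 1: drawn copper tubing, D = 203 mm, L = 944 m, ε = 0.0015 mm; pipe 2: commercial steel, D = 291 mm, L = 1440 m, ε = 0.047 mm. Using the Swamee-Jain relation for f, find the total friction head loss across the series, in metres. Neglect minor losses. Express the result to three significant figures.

Pipe 1: V = 1.600 m/s, Re = 3.26×10^5, ε/D = 7.39×10^-6, f = 0.01425, h_1 = f(L/D)V²/2g = 8.650 m
Pipe 2: V = 0.7789 m/s, Re = 2.27×10^5, ε/D = 1.62×10^-4, f = 0.01657, h_2 = f(L/D)V²/2g = 2.535 m
Series → Q common, losses add: H = Σh = 11.18 m

H ≈ 11.2 m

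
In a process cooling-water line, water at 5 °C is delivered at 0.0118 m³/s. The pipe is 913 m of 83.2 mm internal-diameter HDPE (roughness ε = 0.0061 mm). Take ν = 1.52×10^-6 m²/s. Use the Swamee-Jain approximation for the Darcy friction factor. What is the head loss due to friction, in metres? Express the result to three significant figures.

h_f ≈ 46.7 m

V = 4Q/(πD²) = 4·0.0118/(π·0.0832²) = 2.170 m/s
Re = VD/ν = 2.170·0.0832/1.52×10^-6 = 1.19×10^5 → turbulent
ε/D = 0.0061/83.2 = 7.33×10^-5
Swamee-Jain: f = 0.01772
h_f = f(L/D)V²/(2g) = 0.01772·(913/0.0832)·2.170²/(2·9.81) = 46.68 m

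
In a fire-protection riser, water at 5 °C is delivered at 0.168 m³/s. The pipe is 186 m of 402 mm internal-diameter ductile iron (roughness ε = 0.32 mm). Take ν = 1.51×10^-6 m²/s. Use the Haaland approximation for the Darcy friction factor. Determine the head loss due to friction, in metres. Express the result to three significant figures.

V = 4Q/(πD²) = 4·0.168/(π·0.402²) = 1.324 m/s
Re = VD/ν = 1.324·0.402/1.51×10^-6 = 3.52×10^5 → turbulent
ε/D = 0.32/402 = 7.96×10^-4
Haaland: f = 0.01948
h_f = f(L/D)V²/(2g) = 0.01948·(186/0.402)·1.324²/(2·9.81) = 0.8048 m

h_f ≈ 0.805 m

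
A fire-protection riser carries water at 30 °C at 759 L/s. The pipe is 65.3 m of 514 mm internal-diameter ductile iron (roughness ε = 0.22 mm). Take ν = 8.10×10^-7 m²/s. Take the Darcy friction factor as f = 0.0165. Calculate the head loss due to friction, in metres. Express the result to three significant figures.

V = 4Q/(πD²) = 4·0.759/(π·0.514²) = 3.658 m/s
h_f = f(L/D)V²/(2g) = 0.01650·(65.3/0.514)·3.658²/(2·9.81) = 1.430 m

h_f ≈ 1.43 m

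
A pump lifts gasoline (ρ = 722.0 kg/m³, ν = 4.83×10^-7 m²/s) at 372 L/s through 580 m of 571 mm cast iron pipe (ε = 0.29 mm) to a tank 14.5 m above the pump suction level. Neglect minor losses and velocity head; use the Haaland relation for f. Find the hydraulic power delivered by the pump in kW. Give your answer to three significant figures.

P_hyd ≈ 43.1 kW

V = 4Q/(πD²) = 1.453 m/s; Re = 1.72×10^6; ε/D = 5.08×10^-4; f = 0.01705
h_f = f(L/D)V²/2g = 1.863 m
Total head H = z + h_f = 14.5 + 1.863 = 16.36 m
P_hyd = ρgQH = 722.0·9.81·0.372·16.36 = 43.11 kW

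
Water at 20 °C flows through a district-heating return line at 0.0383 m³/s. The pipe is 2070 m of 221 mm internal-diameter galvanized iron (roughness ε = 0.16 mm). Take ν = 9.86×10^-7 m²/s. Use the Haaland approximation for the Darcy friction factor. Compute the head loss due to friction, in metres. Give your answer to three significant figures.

h_f ≈ 9.32 m

V = 4Q/(πD²) = 4·0.0383/(π·0.221²) = 0.9984 m/s
Re = VD/ν = 0.9984·0.221/9.86×10^-7 = 2.24×10^5 → turbulent
ε/D = 0.16/221 = 7.24×10^-4
Haaland: f = 0.01959
h_f = f(L/D)V²/(2g) = 0.01959·(2070/0.221)·0.9984²/(2·9.81) = 9.323 m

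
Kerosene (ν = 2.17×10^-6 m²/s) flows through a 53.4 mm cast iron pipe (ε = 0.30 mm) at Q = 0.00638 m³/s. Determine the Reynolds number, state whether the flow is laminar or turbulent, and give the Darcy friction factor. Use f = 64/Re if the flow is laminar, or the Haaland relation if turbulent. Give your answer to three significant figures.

V = 4Q/(πD²) = 2.849 m/s
Re = VD/ν = 2.849·0.0534/2.17×10^-6 = 7.01×10^4
Re > 4000 → turbulent; ε/D = 0.00562
Haaland: f = 0.03265

Re ≈ 7.01×10^4; turbulent; f ≈ 0.0326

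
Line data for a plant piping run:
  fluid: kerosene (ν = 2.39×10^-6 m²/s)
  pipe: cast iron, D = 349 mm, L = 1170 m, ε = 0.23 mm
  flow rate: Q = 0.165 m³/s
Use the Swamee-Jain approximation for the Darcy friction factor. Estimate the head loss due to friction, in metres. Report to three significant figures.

h_f ≈ 9.86 m

V = 4Q/(πD²) = 4·0.165/(π·0.349²) = 1.725 m/s
Re = VD/ν = 1.725·0.349/2.39×10^-6 = 2.52×10^5 → turbulent
ε/D = 0.23/349 = 6.59×10^-4
Swamee-Jain: f = 0.01940
h_f = f(L/D)V²/(2g) = 0.01940·(1170/0.349)·1.725²/(2·9.81) = 9.862 m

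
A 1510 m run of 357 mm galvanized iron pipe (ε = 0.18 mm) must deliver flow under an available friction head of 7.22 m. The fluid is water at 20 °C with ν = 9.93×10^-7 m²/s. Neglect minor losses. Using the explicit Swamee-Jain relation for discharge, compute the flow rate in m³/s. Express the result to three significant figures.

Q ≈ 0.138 m³/s

Swamee-Jain (Type II): Q = -0.965·√(gD⁵h_f/L)·ln[ε/(3.7D) + √(3.17ν²L/(gD³h_f))]
√(gD⁵h_f/L) = √(9.81·0.357⁵·7.22/1510) = 0.01649
ε/(3.7D) = 1.36×10^-4; √(3.17ν²L/(gD³h_f)) = 3.83×10^-5
Q = -0.965·0.01649·ln(1.745×10^-4) = 0.1377 m³/s
Check: V = 1.38 m/s, Re = 4.95×10^5, f = 0.01781, h_f = 7.27 m ≈ 7.22 m ✓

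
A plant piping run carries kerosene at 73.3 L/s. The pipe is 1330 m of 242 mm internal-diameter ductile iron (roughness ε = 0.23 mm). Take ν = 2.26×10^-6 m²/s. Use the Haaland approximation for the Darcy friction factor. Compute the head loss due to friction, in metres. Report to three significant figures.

V = 4Q/(πD²) = 4·0.0733/(π·0.242²) = 1.594 m/s
Re = VD/ν = 1.594·0.242/2.26×10^-6 = 1.71×10^5 → turbulent
ε/D = 0.23/242 = 9.50×10^-4
Haaland: f = 0.02091
h_f = f(L/D)V²/(2g) = 0.02091·(1330/0.242)·1.594²/(2·9.81) = 14.87 m

h_f ≈ 14.9 m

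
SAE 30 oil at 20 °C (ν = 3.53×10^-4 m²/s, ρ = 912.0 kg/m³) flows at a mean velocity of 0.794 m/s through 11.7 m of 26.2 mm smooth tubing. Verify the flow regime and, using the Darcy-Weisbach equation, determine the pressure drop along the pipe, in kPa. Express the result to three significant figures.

Δp ≈ 139 kPa

Re = VD/ν = 0.794·0.02620/3.53×10^-4 = 58.9 → laminar (Re < 2300)
f = 64/Re = 1.086
h_f = f(L/D)V²/(2g) = 1.086·(11.7/0.02620)·0.794²/(2·9.81) = 15.58 m
Δp = ρg·h_f = 912.0·9.81·15.58 = 139.4 kPa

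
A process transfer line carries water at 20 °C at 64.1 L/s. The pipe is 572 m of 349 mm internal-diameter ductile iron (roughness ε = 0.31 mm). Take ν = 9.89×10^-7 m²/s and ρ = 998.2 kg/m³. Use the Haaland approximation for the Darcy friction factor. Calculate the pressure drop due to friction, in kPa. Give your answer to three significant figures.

Δp ≈ 7.44 kPa

V = 4Q/(πD²) = 4·0.0641/(π·0.349²) = 0.6701 m/s
Re = VD/ν = 0.6701·0.349/9.89×10^-7 = 2.36×10^5 → turbulent
ε/D = 0.31/349 = 8.88×10^-4
Haaland: f = 0.02027
h_f = f(L/D)V²/(2g) = 0.02027·(572/0.349)·0.6701²/(2·9.81) = 0.7601 m
Δp = ρg·h_f = 998.2·9.81·0.7601 = 7.443 kPa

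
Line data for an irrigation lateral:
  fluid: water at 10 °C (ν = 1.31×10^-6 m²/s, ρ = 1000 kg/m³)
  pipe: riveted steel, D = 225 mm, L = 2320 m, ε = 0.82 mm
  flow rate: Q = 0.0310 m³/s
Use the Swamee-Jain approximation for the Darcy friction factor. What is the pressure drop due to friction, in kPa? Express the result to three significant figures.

V = 4Q/(πD²) = 4·0.0310/(π·0.225²) = 0.7797 m/s
Re = VD/ν = 0.7797·0.225/1.31×10^-6 = 1.34×10^5 → turbulent
ε/D = 0.82/225 = 0.00364
Swamee-Jain: f = 0.02875
h_f = f(L/D)V²/(2g) = 0.02875·(2320/0.225)·0.7797²/(2·9.81) = 9.183 m
Δp = ρg·h_f = 1000·9.81·9.183 = 90.09 kPa

Δp ≈ 90.1 kPa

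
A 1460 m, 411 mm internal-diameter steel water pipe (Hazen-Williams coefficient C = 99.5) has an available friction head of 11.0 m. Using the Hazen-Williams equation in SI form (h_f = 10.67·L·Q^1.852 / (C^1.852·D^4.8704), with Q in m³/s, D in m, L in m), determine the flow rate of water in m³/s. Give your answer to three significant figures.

Q ≈ 0.191 m³/s

Rearranging: Q = [h_f·C^1.852·D^4.8704 / (10.67·L)]^(1/1.852)
Q = [11.0·99.5^1.852·0.411^4.8704 / (10.67·1460)]^0.540 = 0.1909 m³/s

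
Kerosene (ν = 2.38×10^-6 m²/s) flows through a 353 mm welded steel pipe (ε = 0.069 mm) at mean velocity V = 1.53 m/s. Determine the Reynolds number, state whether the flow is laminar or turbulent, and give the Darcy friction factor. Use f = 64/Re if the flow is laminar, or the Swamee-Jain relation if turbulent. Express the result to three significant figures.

Re ≈ 2.27×10^5; turbulent; f ≈ 0.0168

Re = VD/ν = 1.530·0.353/2.38×10^-6 = 2.27×10^5
Re > 4000 → turbulent; ε/D = 1.95×10^-4
Swamee-Jain: f = 0.01682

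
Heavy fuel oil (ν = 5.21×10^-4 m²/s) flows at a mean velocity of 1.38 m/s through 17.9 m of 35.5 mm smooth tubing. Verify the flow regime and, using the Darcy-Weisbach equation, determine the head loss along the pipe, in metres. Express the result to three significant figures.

h_f ≈ 33.3 m

Re = VD/ν = 1.38·0.03550/5.21×10^-4 = 94.0 → laminar (Re < 2300)
f = 64/Re = 0.6806
h_f = f(L/D)V²/(2g) = 0.6806·(17.9/0.03550)·1.38²/(2·9.81) = 33.31 m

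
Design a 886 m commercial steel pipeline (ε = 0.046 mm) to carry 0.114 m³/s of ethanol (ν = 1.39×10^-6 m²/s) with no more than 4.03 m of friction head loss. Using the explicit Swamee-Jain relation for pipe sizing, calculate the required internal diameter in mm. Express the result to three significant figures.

D ≈ 330 mm

Swamee-Jain (Type III): D = 0.66·[ε^1.25·(LQ²/(gh_f))^4.75 + ν·Q^9.4·(L/(gh_f))^5.2]^0.04
LQ²/(gh_f) = 0.2913; L/(gh_f) = 22.41
Term 1 = ε^1.25·(…)^4.75 = 1.08×10^-8; Term 2 = ν·Q^9.4·(…)^5.2 = 2.00×10^-8
D = 0.66·(1.08×10^-8 + 2.00×10^-8)^0.04 = 0.3304 m = 330 mm
Check: V = 1.33 m/s, Re = 3.16×10^5, f = 0.01569, h_f = 3.79 m ≈ 4.03 m ✓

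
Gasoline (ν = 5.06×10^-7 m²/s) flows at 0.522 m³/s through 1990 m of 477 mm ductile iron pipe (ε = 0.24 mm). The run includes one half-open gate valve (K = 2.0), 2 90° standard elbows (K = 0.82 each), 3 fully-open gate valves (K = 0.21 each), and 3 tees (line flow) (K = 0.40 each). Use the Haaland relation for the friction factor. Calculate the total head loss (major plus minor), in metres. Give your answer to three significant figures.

V = 4Q/(πD²) = 2.921 m/s; V²/2g = 0.4349 m
Re = 2.75×10^6, ε/D = 5.03×10^-4 → f = 0.01692 (Haaland)
Major: h_f = f(L/D)·V²/2g = 0.01692·4172·0.4349 = 30.70 m
Minor: ΣK = 5.47; h_m = ΣK·V²/2g = 2.379 m
Total H_L = 30.70 + 2.379 = 33.08 m

H_L ≈ 33.1 m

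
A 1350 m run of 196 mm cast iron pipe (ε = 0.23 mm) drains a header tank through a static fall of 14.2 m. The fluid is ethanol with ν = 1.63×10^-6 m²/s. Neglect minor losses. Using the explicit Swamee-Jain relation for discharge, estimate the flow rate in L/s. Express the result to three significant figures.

Q ≈ 41.0 L/s

Swamee-Jain (Type II): Q = -0.965·√(gD⁵h_f/L)·ln[ε/(3.7D) + √(3.17ν²L/(gD³h_f))]
√(gD⁵h_f/L) = √(9.81·0.196⁵·14.2/1350) = 0.005463
ε/(3.7D) = 3.17×10^-4; √(3.17ν²L/(gD³h_f)) = 1.04×10^-4
Q = -0.965·0.005463·ln(4.213×10^-4) = 0.04098 m³/s
Check: V = 1.36 m/s, Re = 1.63×10^5, f = 0.02211, h_f = 14.3 m ≈ 14.2 m ✓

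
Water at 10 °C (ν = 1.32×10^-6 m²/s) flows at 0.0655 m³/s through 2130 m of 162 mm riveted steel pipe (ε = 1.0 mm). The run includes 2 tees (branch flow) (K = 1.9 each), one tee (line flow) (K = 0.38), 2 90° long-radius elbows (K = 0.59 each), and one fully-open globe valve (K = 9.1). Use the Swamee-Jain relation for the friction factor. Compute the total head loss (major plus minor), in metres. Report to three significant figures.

H_L ≈ 229 m

V = 4Q/(πD²) = 3.178 m/s; V²/2g = 0.5147 m
Re = 3.90×10^5, ε/D = 0.00617 → f = 0.03272 (Swamee-Jain)
Major: h_f = f(L/D)·V²/2g = 0.03272·13148·0.5147 = 221.4 m
Minor: ΣK = 14.5; h_m = ΣK·V²/2g = 7.442 m
Total H_L = 221.4 + 7.442 = 228.9 m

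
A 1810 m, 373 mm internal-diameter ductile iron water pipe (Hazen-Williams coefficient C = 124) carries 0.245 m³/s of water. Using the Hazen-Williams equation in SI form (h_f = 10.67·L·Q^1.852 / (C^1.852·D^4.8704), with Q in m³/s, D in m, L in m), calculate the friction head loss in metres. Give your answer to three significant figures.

h_f = 10.67·1810·0.245^1.852 / (124^1.852·0.373^4.8704) = 23.09 m

h_f ≈ 23.1 m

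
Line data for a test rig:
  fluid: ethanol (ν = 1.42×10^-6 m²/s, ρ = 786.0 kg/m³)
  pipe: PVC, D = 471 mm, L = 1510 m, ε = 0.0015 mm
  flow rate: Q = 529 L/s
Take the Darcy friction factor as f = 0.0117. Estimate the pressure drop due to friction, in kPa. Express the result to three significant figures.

Δp ≈ 136 kPa

V = 4Q/(πD²) = 4·0.529/(π·0.471²) = 3.036 m/s
h_f = f(L/D)V²/(2g) = 0.01170·(1510/0.471)·3.036²/(2·9.81) = 17.62 m
Δp = ρg·h_f = 786.0·9.81·17.62 = 135.9 kPa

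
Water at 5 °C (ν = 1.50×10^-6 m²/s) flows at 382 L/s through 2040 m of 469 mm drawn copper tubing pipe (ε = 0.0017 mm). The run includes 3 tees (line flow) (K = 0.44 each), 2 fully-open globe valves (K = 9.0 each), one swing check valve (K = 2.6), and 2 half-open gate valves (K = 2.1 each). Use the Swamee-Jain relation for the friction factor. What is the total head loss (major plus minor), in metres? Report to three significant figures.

V = 4Q/(πD²) = 2.211 m/s; V²/2g = 0.2492 m
Re = 6.91×10^5, ε/D = 3.62×10^-6 → f = 0.01244 (Swamee-Jain)
Major: h_f = f(L/D)·V²/2g = 0.01244·4350·0.2492 = 13.48 m
Minor: ΣK = 26.1; h_m = ΣK·V²/2g = 6.509 m
Total H_L = 13.48 + 6.509 = 19.99 m

H_L ≈ 20.0 m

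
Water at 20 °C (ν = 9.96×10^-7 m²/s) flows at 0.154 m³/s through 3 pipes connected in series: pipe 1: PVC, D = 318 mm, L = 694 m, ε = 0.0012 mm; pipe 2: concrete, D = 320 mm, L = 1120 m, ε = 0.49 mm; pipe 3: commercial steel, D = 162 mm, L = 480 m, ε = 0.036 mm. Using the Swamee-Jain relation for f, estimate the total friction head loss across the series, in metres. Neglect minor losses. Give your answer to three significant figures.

Pipe 1: V = 1.939 m/s, Re = 6.19×10^5, ε/D = 3.77×10^-6, f = 0.01267, h_1 = f(L/D)V²/2g = 5.300 m
Pipe 2: V = 1.915 m/s, Re = 6.15×10^5, ε/D = 0.00153, f = 0.02231, h_2 = f(L/D)V²/2g = 14.59 m
Pipe 3: V = 7.471 m/s, Re = 1.22×10^6, ε/D = 2.22×10^-4, f = 0.01486, h_3 = f(L/D)V²/2g = 125.3 m
Series → Q common, losses add: H = Σh = 145.2 m

H ≈ 145 m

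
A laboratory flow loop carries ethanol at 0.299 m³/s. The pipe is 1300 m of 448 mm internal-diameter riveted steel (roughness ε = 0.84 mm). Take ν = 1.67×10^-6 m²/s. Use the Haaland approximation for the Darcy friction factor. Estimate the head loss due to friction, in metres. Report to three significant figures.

h_f ≈ 12.5 m

V = 4Q/(πD²) = 4·0.299/(π·0.448²) = 1.897 m/s
Re = VD/ν = 1.897·0.448/1.67×10^-6 = 5.09×10^5 → turbulent
ε/D = 0.84/448 = 0.00187
Haaland: f = 0.02340
h_f = f(L/D)V²/(2g) = 0.02340·(1300/0.448)·1.897²/(2·9.81) = 12.45 m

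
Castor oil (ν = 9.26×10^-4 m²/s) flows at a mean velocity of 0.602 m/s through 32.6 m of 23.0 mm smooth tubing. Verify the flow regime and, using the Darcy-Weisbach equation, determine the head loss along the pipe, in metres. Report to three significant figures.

h_f ≈ 112 m

Re = VD/ν = 0.602·0.02300/9.26×10^-4 = 15.0 → laminar (Re < 2300)
f = 64/Re = 4.280
h_f = f(L/D)V²/(2g) = 4.280·(32.6/0.02300)·0.602²/(2·9.81) = 112.1 m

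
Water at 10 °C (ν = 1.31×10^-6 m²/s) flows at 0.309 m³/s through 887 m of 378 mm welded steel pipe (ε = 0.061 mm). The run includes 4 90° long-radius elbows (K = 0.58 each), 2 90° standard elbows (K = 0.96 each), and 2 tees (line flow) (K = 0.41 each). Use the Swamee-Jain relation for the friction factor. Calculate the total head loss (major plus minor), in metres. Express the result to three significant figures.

V = 4Q/(πD²) = 2.753 m/s; V²/2g = 0.3864 m
Re = 7.95×10^5, ε/D = 1.61×10^-4 → f = 0.01456 (Swamee-Jain)
Major: h_f = f(L/D)·V²/2g = 0.01456·2347·0.3864 = 13.20 m
Minor: ΣK = 5.06; h_m = ΣK·V²/2g = 1.955 m
Total H_L = 13.20 + 1.955 = 15.15 m

H_L ≈ 15.2 m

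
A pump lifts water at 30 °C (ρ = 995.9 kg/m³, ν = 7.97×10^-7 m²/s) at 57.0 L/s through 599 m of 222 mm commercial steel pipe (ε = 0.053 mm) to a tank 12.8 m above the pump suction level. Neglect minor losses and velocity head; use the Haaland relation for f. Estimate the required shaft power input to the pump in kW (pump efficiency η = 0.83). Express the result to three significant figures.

P_shaft ≈ 11.8 kW

V = 4Q/(πD²) = 1.473 m/s; Re = 4.10×10^5; ε/D = 2.39×10^-4; f = 0.01589
h_f = f(L/D)V²/2g = 4.739 m
Total head H = z + h_f = 12.8 + 4.739 = 17.54 m
P_hyd = ρgQH = 995.9·9.81·0.0570·17.54 = 9.767 kW
P_shaft = P_hyd/η = 9.767/0.83 = 11.77 kW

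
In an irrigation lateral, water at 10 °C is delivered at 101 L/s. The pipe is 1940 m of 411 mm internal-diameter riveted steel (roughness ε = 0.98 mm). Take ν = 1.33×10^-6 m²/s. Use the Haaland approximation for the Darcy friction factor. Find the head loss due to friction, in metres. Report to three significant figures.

h_f ≈ 3.51 m

V = 4Q/(πD²) = 4·0.101/(π·0.411²) = 0.7613 m/s
Re = VD/ν = 0.7613·0.411/1.33×10^-6 = 2.35×10^5 → turbulent
ε/D = 0.98/411 = 0.00238
Haaland: f = 0.02520
h_f = f(L/D)V²/(2g) = 0.02520·(1940/0.411)·0.7613²/(2·9.81) = 3.514 m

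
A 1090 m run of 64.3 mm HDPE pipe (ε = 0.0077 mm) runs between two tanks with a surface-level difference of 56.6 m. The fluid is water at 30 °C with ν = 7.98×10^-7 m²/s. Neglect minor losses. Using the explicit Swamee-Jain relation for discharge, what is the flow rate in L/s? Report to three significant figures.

Q ≈ 6.34 L/s

Swamee-Jain (Type II): Q = -0.965·√(gD⁵h_f/L)·ln[ε/(3.7D) + √(3.17ν²L/(gD³h_f))]
√(gD⁵h_f/L) = √(9.81·0.0643⁵·56.6/1090) = 7.483×10^-4
ε/(3.7D) = 3.24×10^-5; √(3.17ν²L/(gD³h_f)) = 1.22×10^-4
Q = -0.965·7.483×10^-4·ln(1.545×10^-4) = 0.006337 m³/s
Check: V = 1.95 m/s, Re = 1.57×10^5, f = 0.01718, h_f = 56.5 m ≈ 56.6 m ✓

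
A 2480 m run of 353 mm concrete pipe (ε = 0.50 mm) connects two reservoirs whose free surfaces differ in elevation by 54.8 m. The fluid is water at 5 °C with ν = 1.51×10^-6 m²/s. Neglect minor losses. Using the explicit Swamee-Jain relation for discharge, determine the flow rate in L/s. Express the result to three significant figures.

Q ≈ 259 L/s

Swamee-Jain (Type II): Q = -0.965·√(gD⁵h_f/L)·ln[ε/(3.7D) + √(3.17ν²L/(gD³h_f))]
√(gD⁵h_f/L) = √(9.81·0.353⁵·54.8/2480) = 0.03447
ε/(3.7D) = 3.83×10^-4; √(3.17ν²L/(gD³h_f)) = 2.75×10^-5
Q = -0.965·0.03447·ln(4.104×10^-4) = 0.2594 m³/s
Check: V = 2.65 m/s, Re = 6.20×10^5, f = 0.02190, h_f = 55.1 m ≈ 54.8 m ✓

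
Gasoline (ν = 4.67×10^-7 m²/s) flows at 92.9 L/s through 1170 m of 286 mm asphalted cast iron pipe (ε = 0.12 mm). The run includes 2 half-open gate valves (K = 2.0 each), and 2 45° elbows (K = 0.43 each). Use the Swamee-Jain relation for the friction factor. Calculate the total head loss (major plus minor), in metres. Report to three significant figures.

V = 4Q/(πD²) = 1.446 m/s; V²/2g = 0.1066 m
Re = 8.86×10^5, ε/D = 4.20×10^-4 → f = 0.01680 (Swamee-Jain)
Major: h_f = f(L/D)·V²/2g = 0.01680·4091·0.1066 = 7.326 m
Minor: ΣK = 4.86; h_m = ΣK·V²/2g = 0.5180 m
Total H_L = 7.326 + 0.5180 = 7.844 m

H_L ≈ 7.84 m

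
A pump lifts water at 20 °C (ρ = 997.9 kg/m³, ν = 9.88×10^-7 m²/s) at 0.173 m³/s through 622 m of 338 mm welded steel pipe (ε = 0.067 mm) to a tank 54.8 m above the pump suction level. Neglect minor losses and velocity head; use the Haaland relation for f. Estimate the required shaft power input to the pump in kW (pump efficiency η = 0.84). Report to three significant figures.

P_shaft ≈ 121 kW

V = 4Q/(πD²) = 1.928 m/s; Re = 6.60×10^5; ε/D = 1.98×10^-4; f = 0.01495
h_f = f(L/D)V²/2g = 5.214 m
Total head H = z + h_f = 54.8 + 5.214 = 60.01 m
P_hyd = ρgQH = 997.9·9.81·0.173·60.01 = 101.6 kW
P_shaft = P_hyd/η = 101.6/0.84 = 121.0 kW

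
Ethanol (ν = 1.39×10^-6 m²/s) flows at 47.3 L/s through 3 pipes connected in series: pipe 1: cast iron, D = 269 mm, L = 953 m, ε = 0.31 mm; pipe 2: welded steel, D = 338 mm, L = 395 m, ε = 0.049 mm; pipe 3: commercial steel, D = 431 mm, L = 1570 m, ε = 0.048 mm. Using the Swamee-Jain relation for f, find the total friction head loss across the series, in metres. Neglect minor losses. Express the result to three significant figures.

Pipe 1: V = 0.8323 m/s, Re = 1.61×10^5, ε/D = 0.00115, f = 0.02205, h_1 = f(L/D)V²/2g = 2.758 m
Pipe 2: V = 0.5272 m/s, Re = 1.28×10^5, ε/D = 1.45×10^-4, f = 0.01793, h_2 = f(L/D)V²/2g = 0.2967 m
Pipe 3: V = 0.3242 m/s, Re = 1.01×10^5, ε/D = 1.11×10^-4, f = 0.01850, h_3 = f(L/D)V²/2g = 0.3610 m
Series → Q common, losses add: H = Σh = 3.416 m

H ≈ 3.42 m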